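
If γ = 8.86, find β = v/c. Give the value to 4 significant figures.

β ≈ 0.9936

β = √(1 − 1/γ²) = √(1 − 1/8.86²) = √(0.987261) = 0.9936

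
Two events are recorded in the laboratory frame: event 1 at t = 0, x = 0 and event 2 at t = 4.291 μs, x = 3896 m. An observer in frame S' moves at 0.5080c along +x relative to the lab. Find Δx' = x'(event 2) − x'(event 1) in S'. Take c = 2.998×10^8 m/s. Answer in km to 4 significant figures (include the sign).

Δx' ≈ 3.764 km

γ = 1/√(1 − 0.5080²) = 1.16096
Δx' = γ(Δx − vΔt) = 1.16096 × (3896 m − 0.5080×(2.998×10^8 m/s)×4.291×10^-6 s)
= 1.16096 × (3242.49 m) = 3.764 km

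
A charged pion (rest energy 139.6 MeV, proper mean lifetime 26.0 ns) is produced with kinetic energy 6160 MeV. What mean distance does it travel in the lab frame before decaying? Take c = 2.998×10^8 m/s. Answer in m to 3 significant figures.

d ≈ 352 m

γ = 1 + K/(m₀c²) = 1 + 6160/139.6 = 45.126
β = √(1 − 1/γ²) = 0.99975
Dilated lifetime: γτ₀ = 45.126 × 26.0 ns = 1173.3 ns
d = βc·γτ₀ = 0.99975 × (2.998×10^8 m/s) × 1.1733×10^-6 s = 352 m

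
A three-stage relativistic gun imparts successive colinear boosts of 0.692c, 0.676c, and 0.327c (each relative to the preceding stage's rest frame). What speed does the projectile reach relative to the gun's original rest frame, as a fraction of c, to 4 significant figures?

Compose boost 2: (0.676 + 0.692)/(1 + 0.676×0.692) = 1.368/1.46779 = 0.932012
Compose boost 3: (0.327 + 0.932012)/(1 + 0.327×0.932012) = 1.25901/1.30477 = 0.9649

u ≈ 0.9649c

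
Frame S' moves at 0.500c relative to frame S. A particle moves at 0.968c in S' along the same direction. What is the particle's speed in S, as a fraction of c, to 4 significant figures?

u ≈ 0.9892c

Relativistic velocity addition: u = (u' + v)/(1 + u'v/c²)
= (0.968 + 0.500)/(1 + 0.968×0.500) = 1.468/1.48400 = 0.9892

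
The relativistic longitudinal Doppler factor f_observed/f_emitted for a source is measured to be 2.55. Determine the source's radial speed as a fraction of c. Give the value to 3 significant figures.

β ≈ 0.733

f_obs/f_src = √((1+β)/(1−β)) = 2.55  ⇒  (1+β)/(1−β) = 6.5025
β = |1 − D²|/(1 + D²) = |1 − 6.5025|/(1 + 6.5025) = 0.733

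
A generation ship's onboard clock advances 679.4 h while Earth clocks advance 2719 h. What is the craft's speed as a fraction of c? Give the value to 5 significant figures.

γ = Δt/τ₀ = 2719/679.4 = 4.002061
β = √(1 − 1/γ²) = √(1 − 1/4.002061²) = 0.96828

β ≈ 0.96828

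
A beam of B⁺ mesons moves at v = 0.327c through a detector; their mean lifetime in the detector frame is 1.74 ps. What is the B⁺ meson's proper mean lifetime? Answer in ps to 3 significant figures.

τ₀ ≈ 1.64 ps

γ = 1/√(1 − 0.327²) = 1.0582
Proper time: τ₀ = Δt/γ = 1.74/1.0582 = 1.64 ps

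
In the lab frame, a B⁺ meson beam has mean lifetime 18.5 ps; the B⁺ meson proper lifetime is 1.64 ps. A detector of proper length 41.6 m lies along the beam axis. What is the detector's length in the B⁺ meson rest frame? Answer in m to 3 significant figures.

Time dilation ⇒ γ = Δt/τ₀ = 18.5/1.64 = 11.280
Length contraction: L = L₀/γ = 41.6/11.280 = 3.69 m

L ≈ 3.69 m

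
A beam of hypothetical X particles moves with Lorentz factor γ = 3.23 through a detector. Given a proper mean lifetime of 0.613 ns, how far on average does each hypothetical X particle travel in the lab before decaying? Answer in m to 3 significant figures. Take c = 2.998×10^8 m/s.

β = √(1 − 1/γ²) = √(1 − 1/3.23²) = 0.95087
Dilated lifetime: Δt = γτ₀ = 3.23 × 0.613 ns = 1.9800 ns
d = vΔt = 0.95087c × 1.9800 ns = 2.8507×10^8 m/s × 1.9800×10^-9 s = 0.564 m

d ≈ 0.564 m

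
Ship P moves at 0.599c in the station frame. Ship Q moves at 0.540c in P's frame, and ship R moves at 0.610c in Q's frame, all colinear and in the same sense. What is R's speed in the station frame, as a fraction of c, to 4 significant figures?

u ≈ 0.9644c

Compose boost 2: (0.540 + 0.599)/(1 + 0.540×0.599) = 1.139/1.32346 = 0.860623
Compose boost 3: (0.610 + 0.860623)/(1 + 0.610×0.860623) = 1.47062/1.52498 = 0.9644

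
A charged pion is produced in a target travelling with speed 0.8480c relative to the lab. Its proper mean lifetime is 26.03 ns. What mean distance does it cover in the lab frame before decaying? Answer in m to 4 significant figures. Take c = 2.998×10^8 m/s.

d ≈ 12.49 m

γ = 1/√(1 − 0.8480²) = 1.88681
Dilated lifetime: Δt = γτ₀ = 1.88681 × 26.03 ns = 49.1136 ns
d = vΔt = 0.8480c × 49.1136 ns = 2.54230×10^8 m/s × 4.91136×10^-8 s = 12.49 m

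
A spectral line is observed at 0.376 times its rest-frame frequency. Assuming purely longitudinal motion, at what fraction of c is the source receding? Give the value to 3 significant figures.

β ≈ 0.752

f_obs/f_src = √((1−β)/(1+β)) = 0.376  ⇒  (1−β)/(1+β) = 0.14138
β = |1 − D²|/(1 + D²) = |1 − 0.14138|/(1 + 0.14138) = 0.752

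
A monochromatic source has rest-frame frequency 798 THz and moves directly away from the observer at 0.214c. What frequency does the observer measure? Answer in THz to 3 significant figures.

f_obs ≈ 642 THz

Relativistic Doppler: f_obs = f_src √((1−β)/(1+β))
= 798 × √(0.78600/1.2140) = 798 × 0.80464 = 642 THz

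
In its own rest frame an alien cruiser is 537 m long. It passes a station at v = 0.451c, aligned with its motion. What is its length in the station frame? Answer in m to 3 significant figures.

γ = 1/√(1 − 0.451²) = 1.1204
Length contraction: L = L₀/γ = 537/1.1204 = 479 m

L ≈ 479 m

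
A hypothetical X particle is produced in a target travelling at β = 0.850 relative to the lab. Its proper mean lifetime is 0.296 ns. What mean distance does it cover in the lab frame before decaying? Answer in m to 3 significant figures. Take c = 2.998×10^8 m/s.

d ≈ 0.143 m

γ = 1/√(1 − 0.850²) = 1.8983
Dilated lifetime: Δt = γτ₀ = 1.8983 × 0.296 ns = 0.56190 ns
d = vΔt = 0.850c × 0.56190 ns = 2.5483×10^8 m/s × 5.6190×10^-10 s = 0.143 m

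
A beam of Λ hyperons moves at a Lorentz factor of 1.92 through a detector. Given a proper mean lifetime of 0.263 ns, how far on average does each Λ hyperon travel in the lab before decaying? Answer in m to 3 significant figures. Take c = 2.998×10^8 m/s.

β = √(1 − 1/γ²) = √(1 − 1/1.92²) = 0.85366
Dilated lifetime: Δt = γτ₀ = 1.92 × 0.263 ns = 0.50496 ns
d = vΔt = 0.85366c × 0.50496 ns = 2.5593×10^8 m/s × 5.0496×10^-10 s = 0.129 m

d ≈ 0.129 m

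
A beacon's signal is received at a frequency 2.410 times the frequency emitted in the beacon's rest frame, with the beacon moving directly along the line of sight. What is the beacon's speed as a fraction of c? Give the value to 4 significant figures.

f_obs/f_src = √((1+β)/(1−β)) = 2.410  ⇒  (1+β)/(1−β) = 5.80810
β = |1 − D²|/(1 + D²) = |1 − 5.80810|/(1 + 5.80810) = 0.7062

β ≈ 0.7062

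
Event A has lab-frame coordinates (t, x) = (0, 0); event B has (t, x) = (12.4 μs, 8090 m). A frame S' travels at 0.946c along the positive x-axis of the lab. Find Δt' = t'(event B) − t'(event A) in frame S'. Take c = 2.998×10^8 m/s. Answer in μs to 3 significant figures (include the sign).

γ = 1/√(1 − 0.946²) = 3.0848
Δt' = γ(Δt − vΔx/c²) = 3.0848 × (12.4 μs − 0.946×8090 m / (2.998×10^8 m/s))
= 3.0848 × (-13.127 μs) = -40.5 μs

Δt' ≈ -40.5 μs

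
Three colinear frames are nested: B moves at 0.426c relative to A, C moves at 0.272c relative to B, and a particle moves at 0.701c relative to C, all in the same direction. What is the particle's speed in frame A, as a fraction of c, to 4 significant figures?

u ≈ 0.9222c

Compose boost 2: (0.272 + 0.426)/(1 + 0.272×0.426) = 0.6980/1.11587 = 0.625520
Compose boost 3: (0.701 + 0.625520)/(1 + 0.701×0.625520) = 1.32652/1.43849 = 0.9222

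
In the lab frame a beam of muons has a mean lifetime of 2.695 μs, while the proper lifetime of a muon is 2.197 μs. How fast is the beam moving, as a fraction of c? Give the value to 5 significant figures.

β ≈ 0.57916

γ = Δt/τ₀ = 2.695/2.197 = 1.226673
β = √(1 − 1/γ²) = √(1 − 1/1.226673²) = 0.57916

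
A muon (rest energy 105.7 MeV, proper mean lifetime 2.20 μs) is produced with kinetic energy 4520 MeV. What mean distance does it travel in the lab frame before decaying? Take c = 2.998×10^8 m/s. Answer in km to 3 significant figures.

γ = 1 + K/(m₀c²) = 1 + 4520/105.7 = 43.763
β = √(1 − 1/γ²) = 0.99974
Dilated lifetime: γτ₀ = 43.763 × 2.20 μs = 96.278 μs
d = βc·γτ₀ = 0.99974 × (2.998×10^8 m/s) × 9.6278×10^-5 s = 28.9 km

d ≈ 28.9 km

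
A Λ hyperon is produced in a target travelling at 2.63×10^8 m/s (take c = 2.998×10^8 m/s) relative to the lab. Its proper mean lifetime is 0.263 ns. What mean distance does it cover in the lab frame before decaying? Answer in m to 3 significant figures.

β = v/c = 2.63×10^8 / 2.998×10^8 = 0.87725
γ = 1/√(1 − 0.87725²) = 2.0832
Dilated lifetime: Δt = γτ₀ = 2.0832 × 0.263 ns = 0.54788 ns
d = vΔt = 0.87725c × 0.54788 ns = 2.6300×10^8 m/s × 5.4788×10^-10 s = 0.144 m

d ≈ 0.144 m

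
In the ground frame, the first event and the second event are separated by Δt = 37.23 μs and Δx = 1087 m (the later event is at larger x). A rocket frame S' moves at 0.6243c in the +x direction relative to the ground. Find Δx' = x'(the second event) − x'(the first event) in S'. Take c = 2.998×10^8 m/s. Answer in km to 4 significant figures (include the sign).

γ = 1/√(1 − 0.6243²) = 1.28011
Δx' = γ(Δx − vΔt) = 1.28011 × (1087 m − 0.6243×(2.998×10^8 m/s)×37.23×10^-6 s)
= 1.28011 × (-5881.16 m) = -7.529 km

Δx' ≈ -7.529 km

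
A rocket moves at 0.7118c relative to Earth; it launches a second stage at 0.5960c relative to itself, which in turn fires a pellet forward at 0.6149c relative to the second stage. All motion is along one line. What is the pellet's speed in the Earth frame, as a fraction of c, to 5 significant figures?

Compose boost 2: (0.5960 + 0.7118)/(1 + 0.5960×0.7118) = 1.3078/1.424233 = 0.9182488
Compose boost 3: (0.6149 + 0.9182488)/(1 + 0.6149×0.9182488) = 1.533149/1.564631 = 0.97988

u ≈ 0.97988c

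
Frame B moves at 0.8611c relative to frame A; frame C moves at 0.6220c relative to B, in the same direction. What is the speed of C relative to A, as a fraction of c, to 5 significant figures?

Compose boost 2: (0.6220 + 0.8611)/(1 + 0.6220×0.8611) = 1.4831/1.535604 = 0.96581

u ≈ 0.96581c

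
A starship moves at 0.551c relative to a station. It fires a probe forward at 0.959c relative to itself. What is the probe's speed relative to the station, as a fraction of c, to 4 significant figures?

u ≈ 0.9880c

Relativistic velocity addition: u = (u' + v)/(1 + u'v/c²)
= (0.959 + 0.551)/(1 + 0.959×0.551) = 1.510/1.52841 = 0.9880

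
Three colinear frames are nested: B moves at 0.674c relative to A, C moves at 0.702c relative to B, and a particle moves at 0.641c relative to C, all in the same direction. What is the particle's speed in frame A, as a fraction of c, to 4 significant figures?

Compose boost 2: (0.702 + 0.674)/(1 + 0.702×0.674) = 1.376/1.47315 = 0.934054
Compose boost 3: (0.641 + 0.934054)/(1 + 0.641×0.934054) = 1.57505/1.59873 = 0.9852

u ≈ 0.9852c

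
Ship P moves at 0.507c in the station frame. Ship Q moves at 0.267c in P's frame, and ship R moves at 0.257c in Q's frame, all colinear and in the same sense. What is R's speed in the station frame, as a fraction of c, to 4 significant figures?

Compose boost 2: (0.267 + 0.507)/(1 + 0.267×0.507) = 0.7740/1.13537 = 0.681717
Compose boost 3: (0.257 + 0.681717)/(1 + 0.257×0.681717) = 0.938717/1.17520 = 0.7988

u ≈ 0.7988c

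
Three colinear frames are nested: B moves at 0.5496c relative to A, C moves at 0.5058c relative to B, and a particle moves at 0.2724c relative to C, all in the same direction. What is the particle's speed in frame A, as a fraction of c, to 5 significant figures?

u ≈ 0.89655c

Compose boost 2: (0.5058 + 0.5496)/(1 + 0.5058×0.5496) = 1.0554/1.277988 = 0.8258296
Compose boost 3: (0.2724 + 0.8258296)/(1 + 0.2724×0.8258296) = 1.098230/1.224956 = 0.89655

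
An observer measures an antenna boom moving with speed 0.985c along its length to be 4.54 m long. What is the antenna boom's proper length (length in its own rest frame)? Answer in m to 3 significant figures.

L₀ ≈ 26.3 m

γ = 1/√(1 − 0.985²) = 5.7953
L₀ = γL = 5.7953 × 4.54 = 26.3 m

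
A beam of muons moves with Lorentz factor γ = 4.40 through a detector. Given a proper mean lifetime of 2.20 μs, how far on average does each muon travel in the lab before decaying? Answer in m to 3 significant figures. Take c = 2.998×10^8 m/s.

d ≈ 2830 m

β = √(1 − 1/γ²) = √(1 − 1/4.40²) = 0.97383
Dilated lifetime: Δt = γτ₀ = 4.40 × 2.20 μs = 9.6800 μs
d = vΔt = 0.97383c × 9.6800 μs = 2.9195×10^8 m/s × 9.6800×10^-6 s = 2830 m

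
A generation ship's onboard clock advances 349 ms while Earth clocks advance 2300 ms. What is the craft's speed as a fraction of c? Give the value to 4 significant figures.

β ≈ 0.9884

γ = Δt/τ₀ = 2300/349 = 6.59026
β = √(1 − 1/γ²) = √(1 − 1/6.59026²) = 0.9884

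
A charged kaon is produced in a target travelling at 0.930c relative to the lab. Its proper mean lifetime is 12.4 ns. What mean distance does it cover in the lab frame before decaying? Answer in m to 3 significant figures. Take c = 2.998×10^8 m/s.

γ = 1/√(1 − 0.930²) = 2.7206
Dilated lifetime: Δt = γτ₀ = 2.7206 × 12.4 ns = 33.736 ns
d = vΔt = 0.930c × 33.736 ns = 2.7881×10^8 m/s × 3.3736×10^-8 s = 9.41 m

d ≈ 9.41 m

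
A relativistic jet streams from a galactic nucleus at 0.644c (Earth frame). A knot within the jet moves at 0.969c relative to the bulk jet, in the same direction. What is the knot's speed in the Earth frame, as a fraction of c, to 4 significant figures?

u ≈ 0.9932c

Relativistic velocity addition: u = (u' + v)/(1 + u'v/c²)
= (0.969 + 0.644)/(1 + 0.969×0.644) = 1.613/1.62404 = 0.9932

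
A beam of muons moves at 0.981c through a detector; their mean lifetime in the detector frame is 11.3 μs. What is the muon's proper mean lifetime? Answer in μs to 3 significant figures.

τ₀ ≈ 2.19 μs

γ = 1/√(1 − 0.981²) = 5.1544
Proper time: τ₀ = Δt/γ = 11.3/5.1544 = 2.19 μs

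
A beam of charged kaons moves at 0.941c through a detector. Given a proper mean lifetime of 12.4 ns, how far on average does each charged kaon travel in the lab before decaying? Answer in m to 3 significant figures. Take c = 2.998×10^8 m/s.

γ = 1/√(1 − 0.941²) = 2.9550
Dilated lifetime: Δt = γτ₀ = 2.9550 × 12.4 ns = 36.642 ns
d = vΔt = 0.941c × 36.642 ns = 2.8211×10^8 m/s × 3.6642×10^-8 s = 10.3 m

d ≈ 10.3 m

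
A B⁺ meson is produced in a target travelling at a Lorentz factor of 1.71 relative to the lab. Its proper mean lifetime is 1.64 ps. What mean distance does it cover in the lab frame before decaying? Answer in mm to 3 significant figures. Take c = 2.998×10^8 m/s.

β = √(1 − 1/γ²) = √(1 − 1/1.71²) = 0.81118
Dilated lifetime: Δt = γτ₀ = 1.71 × 1.64 ps = 2.8044 ps
d = vΔt = 0.81118c × 2.8044 ps = 2.4319×10^8 m/s × 2.8044×10^-12 s = 0.682 mm

d ≈ 0.682 mm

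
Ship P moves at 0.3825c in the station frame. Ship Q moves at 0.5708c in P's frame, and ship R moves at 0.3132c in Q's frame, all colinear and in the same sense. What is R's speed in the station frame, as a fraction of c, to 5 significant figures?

u ≈ 0.88000c

Compose boost 2: (0.5708 + 0.3825)/(1 + 0.5708×0.3825) = 0.95330/1.218331 = 0.7824639
Compose boost 3: (0.3132 + 0.7824639)/(1 + 0.3132×0.7824639) = 1.095664/1.245068 = 0.88000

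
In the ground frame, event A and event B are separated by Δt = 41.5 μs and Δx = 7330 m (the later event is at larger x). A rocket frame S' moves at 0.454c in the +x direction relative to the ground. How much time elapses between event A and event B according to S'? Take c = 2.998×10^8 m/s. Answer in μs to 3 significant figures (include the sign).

γ = 1/√(1 − 0.454²) = 1.1223
Δt' = γ(Δt − vΔx/c²) = 1.1223 × (41.5 μs − 0.454×7330 m / (2.998×10^8 m/s))
= 1.1223 × (30.400 μs) = 34.1 μs

Δt' ≈ 34.1 μs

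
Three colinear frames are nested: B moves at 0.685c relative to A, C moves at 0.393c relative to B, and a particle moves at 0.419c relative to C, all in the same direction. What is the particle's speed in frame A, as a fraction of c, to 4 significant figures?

u ≈ 0.9354c

Compose boost 2: (0.393 + 0.685)/(1 + 0.393×0.685) = 1.078/1.26920 = 0.849351
Compose boost 3: (0.419 + 0.849351)/(1 + 0.419×0.849351) = 1.26835/1.35588 = 0.9354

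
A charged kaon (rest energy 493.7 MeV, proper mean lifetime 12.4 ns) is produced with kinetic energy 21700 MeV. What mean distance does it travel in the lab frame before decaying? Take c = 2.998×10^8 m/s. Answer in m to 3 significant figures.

d ≈ 167 m

γ = 1 + K/(m₀c²) = 1 + 21700/493.7 = 44.954
β = √(1 − 1/γ²) = 0.99975
Dilated lifetime: γτ₀ = 44.954 × 12.4 ns = 557.43 ns
d = βc·γτ₀ = 0.99975 × (2.998×10^8 m/s) × 5.5743×10^-7 s = 167 m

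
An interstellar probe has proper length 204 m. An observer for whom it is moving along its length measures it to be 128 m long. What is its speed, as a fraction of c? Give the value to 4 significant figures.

β ≈ 0.7787

γ = L₀/L = 204/128 = 1.59375
β = √(1 − 1/γ²) = 0.7787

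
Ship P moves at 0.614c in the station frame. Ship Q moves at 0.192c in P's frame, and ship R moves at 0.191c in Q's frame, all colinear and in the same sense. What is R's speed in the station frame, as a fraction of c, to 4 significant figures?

Compose boost 2: (0.192 + 0.614)/(1 + 0.192×0.614) = 0.8060/1.11789 = 0.721002
Compose boost 3: (0.191 + 0.721002)/(1 + 0.191×0.721002) = 0.912002/1.13771 = 0.8016

u ≈ 0.8016c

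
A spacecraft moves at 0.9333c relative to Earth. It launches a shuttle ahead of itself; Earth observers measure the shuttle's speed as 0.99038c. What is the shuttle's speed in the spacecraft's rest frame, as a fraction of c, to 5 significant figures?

u' ≈ 0.75424c

Inverse velocity addition: u' = (u − v)/(1 − uv/c²)
= (0.99038 − 0.9333)/(1 − 0.99038×0.9333) = 0.057080/0.07567835 = 0.75424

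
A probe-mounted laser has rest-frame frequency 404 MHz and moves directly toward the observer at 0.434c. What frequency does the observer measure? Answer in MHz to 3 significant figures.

Relativistic Doppler: f_obs = f_src √((1+β)/(1−β))
= 404 × √(1.4340/0.56600) = 404 × 1.5917 = 643 MHz

f_obs ≈ 643 MHz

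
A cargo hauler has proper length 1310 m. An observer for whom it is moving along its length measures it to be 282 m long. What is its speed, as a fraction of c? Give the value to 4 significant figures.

γ = L₀/L = 1310/282 = 4.64539
β = √(1 − 1/γ²) = 0.9766

β ≈ 0.9766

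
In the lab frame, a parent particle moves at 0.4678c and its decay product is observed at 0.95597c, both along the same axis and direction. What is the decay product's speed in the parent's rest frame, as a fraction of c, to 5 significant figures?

Inverse velocity addition: u' = (u − v)/(1 − uv/c²)
= (0.95597 − 0.4678)/(1 − 0.95597×0.4678) = 0.48817/0.5527972 = 0.88309

u' ≈ 0.88309c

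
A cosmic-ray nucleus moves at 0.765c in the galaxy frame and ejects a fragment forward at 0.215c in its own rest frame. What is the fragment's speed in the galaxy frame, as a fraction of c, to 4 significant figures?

Compose boost 2: (0.215 + 0.765)/(1 + 0.215×0.765) = 0.9800/1.16447 = 0.8416

u ≈ 0.8416c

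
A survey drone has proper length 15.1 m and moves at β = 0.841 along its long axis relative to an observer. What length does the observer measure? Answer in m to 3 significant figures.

L ≈ 8.17 m

γ = 1/√(1 − 0.841²) = 1.8483
Length contraction: L = L₀/γ = 15.1/1.8483 = 8.17 m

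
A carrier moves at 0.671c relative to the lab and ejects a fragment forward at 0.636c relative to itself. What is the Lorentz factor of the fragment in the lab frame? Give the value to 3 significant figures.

u_lab = (0.636 + 0.671)/(1 + 0.636×0.671) = 1.307/1.42676 = 0.916064
γ = 1/√(1 − 0.916064²) = 2.49

γ ≈ 2.49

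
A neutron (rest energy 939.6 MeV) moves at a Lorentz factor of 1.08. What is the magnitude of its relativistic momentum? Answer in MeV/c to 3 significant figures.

p ≈ 383 MeV/c

β = √(1 − 1/γ²) = √(1 − 1/1.08²) = 0.37771
p = γβm₀c = 1.08 × 0.37771 × 939.6 MeV/c = 383 MeV/c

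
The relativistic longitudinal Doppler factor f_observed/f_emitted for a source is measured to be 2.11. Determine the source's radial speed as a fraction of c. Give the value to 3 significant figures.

β ≈ 0.633

f_obs/f_src = √((1+β)/(1−β)) = 2.11  ⇒  (1+β)/(1−β) = 4.4521
β = |1 − D²|/(1 + D²) = |1 − 4.4521|/(1 + 4.4521) = 0.633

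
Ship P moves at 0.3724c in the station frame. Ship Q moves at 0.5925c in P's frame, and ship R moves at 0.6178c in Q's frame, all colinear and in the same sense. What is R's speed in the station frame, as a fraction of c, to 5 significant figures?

Compose boost 2: (0.5925 + 0.3724)/(1 + 0.5925×0.3724) = 0.96490/1.220647 = 0.7904824
Compose boost 3: (0.6178 + 0.7904824)/(1 + 0.6178×0.7904824) = 1.408282/1.488360 = 0.94620

u ≈ 0.94620c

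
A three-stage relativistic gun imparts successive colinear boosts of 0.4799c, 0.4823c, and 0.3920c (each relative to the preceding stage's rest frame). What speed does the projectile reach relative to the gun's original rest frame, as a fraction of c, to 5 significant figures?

Compose boost 2: (0.4823 + 0.4799)/(1 + 0.4823×0.4799) = 0.96220/1.231456 = 0.7813517
Compose boost 3: (0.3920 + 0.7813517)/(1 + 0.3920×0.7813517) = 1.173352/1.306290 = 0.89823

u ≈ 0.89823c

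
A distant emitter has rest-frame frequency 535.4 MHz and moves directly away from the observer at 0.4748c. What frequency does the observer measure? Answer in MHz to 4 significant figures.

f_obs ≈ 319.5 MHz

Relativistic Doppler: f_obs = f_src √((1−β)/(1+β))
= 535.4 × √(0.525200/1.47480) = 535.4 × 0.596755 = 319.5 MHz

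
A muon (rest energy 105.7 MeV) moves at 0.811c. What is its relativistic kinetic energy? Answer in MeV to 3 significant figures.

K ≈ 75.0 MeV

γ = 1/√(1 − 0.811²) = 1.7093
K = (γ − 1)m₀c² = (1.7093 − 1) × 105.7 MeV = 0.70927 × 105.7 MeV = 75.0 MeV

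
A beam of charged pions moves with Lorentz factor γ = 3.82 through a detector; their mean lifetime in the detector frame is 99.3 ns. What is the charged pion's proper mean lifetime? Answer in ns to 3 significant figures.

γ = 3.82 (given)
Proper time: τ₀ = Δt/γ = 99.3/3.82 = 26.0 ns

τ₀ ≈ 26.0 ns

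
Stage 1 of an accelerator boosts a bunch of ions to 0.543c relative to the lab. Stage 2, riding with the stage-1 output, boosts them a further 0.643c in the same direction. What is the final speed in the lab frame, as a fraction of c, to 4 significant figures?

u ≈ 0.8791c

Compose boost 2: (0.643 + 0.543)/(1 + 0.643×0.543) = 1.186/1.34915 = 0.8791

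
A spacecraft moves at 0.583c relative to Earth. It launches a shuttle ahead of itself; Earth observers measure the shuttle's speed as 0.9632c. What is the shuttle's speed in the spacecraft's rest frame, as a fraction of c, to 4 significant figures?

Inverse velocity addition: u' = (u − v)/(1 − uv/c²)
= (0.9632 − 0.583)/(1 − 0.9632×0.583) = 0.3802/0.438454 = 0.8671

u' ≈ 0.8671c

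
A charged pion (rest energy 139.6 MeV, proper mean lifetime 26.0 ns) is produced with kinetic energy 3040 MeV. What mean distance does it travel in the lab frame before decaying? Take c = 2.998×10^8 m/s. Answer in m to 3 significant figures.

γ = 1 + K/(m₀c²) = 1 + 3040/139.6 = 22.777
β = √(1 − 1/γ²) = 0.99904
Dilated lifetime: γτ₀ = 22.777 × 26.0 ns = 592.19 ns
d = βc·γτ₀ = 0.99904 × (2.998×10^8 m/s) × 5.9219×10^-7 s = 177 m

d ≈ 177 m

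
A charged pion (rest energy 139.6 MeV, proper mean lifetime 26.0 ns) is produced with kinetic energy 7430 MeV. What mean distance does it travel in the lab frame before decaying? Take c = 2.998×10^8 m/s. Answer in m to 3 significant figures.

d ≈ 423 m

γ = 1 + K/(m₀c²) = 1 + 7430/139.6 = 54.223
β = √(1 − 1/γ²) = 0.99983
Dilated lifetime: γτ₀ = 54.223 × 26.0 ns = 1409.8 ns
d = βc·γτ₀ = 0.99983 × (2.998×10^8 m/s) × 1.4098×10^-6 s = 423 m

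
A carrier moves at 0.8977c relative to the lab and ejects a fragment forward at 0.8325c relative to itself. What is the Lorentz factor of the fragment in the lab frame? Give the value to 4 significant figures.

γ ≈ 7.158

u_lab = (0.8325 + 0.8977)/(1 + 0.8325×0.8977) = 1.7302/1.747335 = 0.9901935
γ = 1/√(1 − 0.9901935²) = 7.158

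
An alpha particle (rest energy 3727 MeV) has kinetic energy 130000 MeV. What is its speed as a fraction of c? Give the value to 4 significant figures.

β ≈ 0.9996

γ = 1 + K/(m₀c²) = 1 + 130000/3727 = 35.8806
β = √(1 − 1/γ²) = 0.9996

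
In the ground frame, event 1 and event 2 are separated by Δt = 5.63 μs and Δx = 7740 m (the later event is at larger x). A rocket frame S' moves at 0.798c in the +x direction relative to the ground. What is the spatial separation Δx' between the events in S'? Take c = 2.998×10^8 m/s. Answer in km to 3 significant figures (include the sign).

Δx' ≈ 10.6 km

γ = 1/√(1 − 0.798²) = 1.6593
Δx' = γ(Δx − vΔt) = 1.6593 × (7740 m − 0.798×(2.998×10^8 m/s)×5.63×10^-6 s)
= 1.6593 × (6393.1 m) = 10.6 km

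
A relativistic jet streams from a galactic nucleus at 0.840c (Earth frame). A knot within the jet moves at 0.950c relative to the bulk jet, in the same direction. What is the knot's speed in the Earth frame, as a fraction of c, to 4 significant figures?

u ≈ 0.9956c

Relativistic velocity addition: u = (u' + v)/(1 + u'v/c²)
= (0.950 + 0.840)/(1 + 0.950×0.840) = 1.790/1.79800 = 0.9956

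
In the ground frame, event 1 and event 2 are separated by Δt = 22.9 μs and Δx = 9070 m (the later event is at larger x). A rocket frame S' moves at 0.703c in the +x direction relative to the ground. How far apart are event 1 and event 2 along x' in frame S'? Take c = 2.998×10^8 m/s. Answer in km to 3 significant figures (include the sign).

Δx' ≈ 5.97 km

γ = 1/√(1 − 0.703²) = 1.4061
Δx' = γ(Δx − vΔt) = 1.4061 × (9070 m − 0.703×(2.998×10^8 m/s)×22.9×10^-6 s)
= 1.4061 × (4243.6 m) = 5.97 km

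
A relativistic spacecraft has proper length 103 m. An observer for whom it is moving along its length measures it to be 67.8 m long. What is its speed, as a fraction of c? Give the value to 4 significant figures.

β ≈ 0.7528

γ = L₀/L = 103/67.8 = 1.51917
β = √(1 − 1/γ²) = 0.7528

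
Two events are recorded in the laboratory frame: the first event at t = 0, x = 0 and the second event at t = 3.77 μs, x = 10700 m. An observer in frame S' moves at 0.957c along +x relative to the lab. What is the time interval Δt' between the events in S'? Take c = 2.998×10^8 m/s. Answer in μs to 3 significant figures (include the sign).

Δt' ≈ -105 μs

γ = 1/√(1 − 0.957²) = 3.4472
Δt' = γ(Δt − vΔx/c²) = 3.4472 × (3.77 μs − 0.957×10700 m / (2.998×10^8 m/s))
= 3.4472 × (-30.386 μs) = -105 μs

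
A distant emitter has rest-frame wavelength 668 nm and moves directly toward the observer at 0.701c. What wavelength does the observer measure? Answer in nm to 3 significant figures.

Relativistic Doppler: λ_obs = λ_src √((1−β)/(1+β))
= 668 × √(0.29900/1.7010) = 668 × 0.41926 = 280 nm

λ_obs ≈ 280 nm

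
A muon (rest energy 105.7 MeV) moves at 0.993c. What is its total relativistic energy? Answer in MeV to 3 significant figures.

E ≈ 895 MeV

γ = 1/√(1 − 0.993²) = 8.4664
E = γm₀c² = 8.4664 × 105.7 MeV = 895 MeV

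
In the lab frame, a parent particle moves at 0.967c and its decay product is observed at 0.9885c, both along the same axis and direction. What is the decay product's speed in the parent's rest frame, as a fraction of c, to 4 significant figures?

u' ≈ 0.4873c

Inverse velocity addition: u' = (u − v)/(1 − uv/c²)
= (0.9885 − 0.967)/(1 − 0.9885×0.967) = 0.02150/0.0441205 = 0.4873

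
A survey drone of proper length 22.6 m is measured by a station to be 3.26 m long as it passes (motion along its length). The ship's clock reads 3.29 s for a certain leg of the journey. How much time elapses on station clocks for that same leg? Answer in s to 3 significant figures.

Δt ≈ 22.8 s

Length contraction ⇒ γ = L₀/L = 22.6/3.26 = 6.9325
Time dilation: Δt = γτ₀ = 6.9325 × 3.29 s = 22.8 s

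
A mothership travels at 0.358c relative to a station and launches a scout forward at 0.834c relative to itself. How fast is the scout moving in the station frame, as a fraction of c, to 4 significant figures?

Compose boost 2: (0.834 + 0.358)/(1 + 0.834×0.358) = 1.192/1.29857 = 0.9179

u ≈ 0.9179c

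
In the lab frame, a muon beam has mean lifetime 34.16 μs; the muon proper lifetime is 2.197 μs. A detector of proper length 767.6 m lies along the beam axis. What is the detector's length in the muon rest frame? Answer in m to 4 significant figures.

Time dilation ⇒ γ = Δt/τ₀ = 34.16/2.197 = 15.5485
Length contraction: L = L₀/γ = 767.6/15.5485 = 49.37 m

L ≈ 49.37 m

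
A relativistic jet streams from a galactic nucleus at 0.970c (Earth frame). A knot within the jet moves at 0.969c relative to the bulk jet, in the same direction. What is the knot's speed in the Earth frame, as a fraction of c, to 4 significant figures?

u ≈ 0.9995c

Relativistic velocity addition: u = (u' + v)/(1 + u'v/c²)
= (0.969 + 0.970)/(1 + 0.969×0.970) = 1.939/1.93993 = 0.9995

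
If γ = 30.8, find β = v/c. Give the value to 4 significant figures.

β ≈ 0.9995

β = √(1 − 1/γ²) = √(1 − 1/30.8²) = √(0.998946) = 0.9995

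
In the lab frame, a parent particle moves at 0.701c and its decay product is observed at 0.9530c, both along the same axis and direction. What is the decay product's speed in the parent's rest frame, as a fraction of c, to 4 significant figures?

u' ≈ 0.7592c

Inverse velocity addition: u' = (u − v)/(1 − uv/c²)
= (0.9530 − 0.701)/(1 − 0.9530×0.701) = 0.2520/0.331947 = 0.7592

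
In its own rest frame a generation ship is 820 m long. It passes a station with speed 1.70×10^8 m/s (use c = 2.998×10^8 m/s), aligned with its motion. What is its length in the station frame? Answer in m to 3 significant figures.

L ≈ 675 m

β = v/c = 1.70×10^8 / 2.998×10^8 = 0.56704
γ = 1/√(1 − 0.56704²) = 1.2141
Length contraction: L = L₀/γ = 820/1.2141 = 675 m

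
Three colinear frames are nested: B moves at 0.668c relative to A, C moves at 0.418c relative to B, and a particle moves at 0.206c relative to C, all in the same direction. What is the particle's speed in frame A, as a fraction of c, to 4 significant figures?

u ≈ 0.8979c

Compose boost 2: (0.418 + 0.668)/(1 + 0.418×0.668) = 1.086/1.27922 = 0.848952
Compose boost 3: (0.206 + 0.848952)/(1 + 0.206×0.848952) = 1.05495/1.17488 = 0.8979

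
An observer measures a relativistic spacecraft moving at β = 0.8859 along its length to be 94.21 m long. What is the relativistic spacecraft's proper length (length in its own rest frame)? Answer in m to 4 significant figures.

L₀ ≈ 203.1 m

γ = 1/√(1 − 0.8859²) = 2.15575
L₀ = γL = 2.15575 × 94.21 = 203.1 m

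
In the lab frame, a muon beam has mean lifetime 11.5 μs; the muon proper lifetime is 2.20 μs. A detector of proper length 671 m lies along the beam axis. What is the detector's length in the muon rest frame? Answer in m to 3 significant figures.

L ≈ 128 m

Time dilation ⇒ γ = Δt/τ₀ = 11.5/2.20 = 5.2273
Length contraction: L = L₀/γ = 671/5.2273 = 128 m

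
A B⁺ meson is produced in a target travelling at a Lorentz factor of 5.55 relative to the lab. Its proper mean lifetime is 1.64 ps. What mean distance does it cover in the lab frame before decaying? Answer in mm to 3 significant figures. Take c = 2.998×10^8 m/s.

d ≈ 2.68 mm

β = √(1 − 1/γ²) = √(1 − 1/5.55²) = 0.98363
Dilated lifetime: Δt = γτ₀ = 5.55 × 1.64 ps = 9.1020 ps
d = vΔt = 0.98363c × 9.1020 ps = 2.9489×10^8 m/s × 9.1020×10^-12 s = 2.68 mm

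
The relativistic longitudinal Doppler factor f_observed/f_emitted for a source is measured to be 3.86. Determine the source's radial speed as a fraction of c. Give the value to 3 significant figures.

β ≈ 0.874

f_obs/f_src = √((1+β)/(1−β)) = 3.86  ⇒  (1+β)/(1−β) = 14.900
β = |1 − D²|/(1 + D²) = |1 − 14.900|/(1 + 14.900) = 0.874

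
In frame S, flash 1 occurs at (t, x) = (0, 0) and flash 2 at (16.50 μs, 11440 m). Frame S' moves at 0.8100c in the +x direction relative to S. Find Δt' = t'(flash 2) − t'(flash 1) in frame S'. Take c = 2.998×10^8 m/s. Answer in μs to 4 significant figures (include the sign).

γ = 1/√(1 − 0.8100²) = 1.70523
Δt' = γ(Δt − vΔx/c²) = 1.70523 × (16.50 μs − 0.8100×11440 m / (2.998×10^8 m/s))
= 1.70523 × (-14.4086 μs) = -24.57 μs

Δt' ≈ -24.57 μs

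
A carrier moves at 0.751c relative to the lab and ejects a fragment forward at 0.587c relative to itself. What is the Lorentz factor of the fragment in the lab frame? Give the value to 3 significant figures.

u_lab = (0.587 + 0.751)/(1 + 0.587×0.751) = 1.338/1.44084 = 0.928627
γ = 1/√(1 − 0.928627²) = 2.70

γ ≈ 2.70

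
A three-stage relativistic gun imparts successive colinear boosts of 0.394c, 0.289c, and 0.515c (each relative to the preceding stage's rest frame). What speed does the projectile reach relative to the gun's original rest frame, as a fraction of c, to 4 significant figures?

u ≈ 0.8574c

Compose boost 2: (0.289 + 0.394)/(1 + 0.289×0.394) = 0.6830/1.11387 = 0.613180
Compose boost 3: (0.515 + 0.613180)/(1 + 0.515×0.613180) = 1.12818/1.31579 = 0.8574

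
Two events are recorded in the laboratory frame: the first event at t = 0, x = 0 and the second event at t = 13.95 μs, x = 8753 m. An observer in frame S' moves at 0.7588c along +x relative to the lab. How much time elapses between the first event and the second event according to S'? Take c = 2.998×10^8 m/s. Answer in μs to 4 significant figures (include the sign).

γ = 1/√(1 − 0.7588²) = 1.53533
Δt' = γ(Δt − vΔx/c²) = 1.53533 × (13.95 μs − 0.7588×8753 m / (2.998×10^8 m/s))
= 1.53533 × (-8.20402 μs) = -12.60 μs

Δt' ≈ -12.60 μs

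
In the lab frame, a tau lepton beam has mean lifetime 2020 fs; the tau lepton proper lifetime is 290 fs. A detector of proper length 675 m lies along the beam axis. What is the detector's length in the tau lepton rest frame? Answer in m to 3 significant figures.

Time dilation ⇒ γ = Δt/τ₀ = 2020/290 = 6.9655
Length contraction: L = L₀/γ = 675/6.9655 = 96.9 m

L ≈ 96.9 m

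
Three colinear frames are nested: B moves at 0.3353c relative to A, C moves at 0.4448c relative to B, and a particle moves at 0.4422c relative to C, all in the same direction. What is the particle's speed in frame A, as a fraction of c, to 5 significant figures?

u ≈ 0.86222c

Compose boost 2: (0.4448 + 0.3353)/(1 + 0.4448×0.3353) = 0.78010/1.149141 = 0.6788546
Compose boost 3: (0.4422 + 0.6788546)/(1 + 0.4422×0.6788546) = 1.121055/1.300190 = 0.86222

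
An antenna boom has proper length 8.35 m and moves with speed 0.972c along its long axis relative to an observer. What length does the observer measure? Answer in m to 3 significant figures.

γ = 1/√(1 − 0.972²) = 4.2557
Length contraction: L = L₀/γ = 8.35/4.2557 = 1.96 m

L ≈ 1.96 m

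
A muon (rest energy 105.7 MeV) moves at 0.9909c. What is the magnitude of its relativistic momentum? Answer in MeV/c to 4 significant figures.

p ≈ 778.1 MeV/c

γ = 1/√(1 − 0.9909²) = 7.42941
p = γβm₀c = 7.42941 × 0.9909 × 105.7 MeV/c = 778.1 MeV/c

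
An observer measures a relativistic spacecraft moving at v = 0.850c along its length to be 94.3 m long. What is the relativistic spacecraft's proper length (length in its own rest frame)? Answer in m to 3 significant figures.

L₀ ≈ 179 m

γ = 1/√(1 − 0.850²) = 1.8983
L₀ = γL = 1.8983 × 94.3 = 179 m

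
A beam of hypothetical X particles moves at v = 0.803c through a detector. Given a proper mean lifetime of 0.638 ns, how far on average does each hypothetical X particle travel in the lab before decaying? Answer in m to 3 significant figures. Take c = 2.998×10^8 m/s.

d ≈ 0.258 m

γ = 1/√(1 − 0.803²) = 1.6779
Dilated lifetime: Δt = γτ₀ = 1.6779 × 0.638 ns = 1.0705 ns
d = vΔt = 0.803c × 1.0705 ns = 2.4074×10^8 m/s × 1.0705×10^-9 s = 0.258 m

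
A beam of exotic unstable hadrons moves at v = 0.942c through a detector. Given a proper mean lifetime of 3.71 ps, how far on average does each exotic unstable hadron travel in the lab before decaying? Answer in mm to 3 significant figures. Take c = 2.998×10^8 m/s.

γ = 1/√(1 − 0.942²) = 2.9796
Dilated lifetime: Δt = γτ₀ = 2.9796 × 3.71 ps = 11.054 ps
d = vΔt = 0.942c × 11.054 ps = 2.8241×10^8 m/s × 1.1054×10^-11 s = 3.12 mm

d ≈ 3.12 mm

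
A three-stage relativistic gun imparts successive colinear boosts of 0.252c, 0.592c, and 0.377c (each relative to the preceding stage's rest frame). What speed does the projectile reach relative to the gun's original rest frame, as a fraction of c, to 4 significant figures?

Compose boost 2: (0.592 + 0.252)/(1 + 0.592×0.252) = 0.8440/1.14918 = 0.734434
Compose boost 3: (0.377 + 0.734434)/(1 + 0.377×0.734434) = 1.11143/1.27688 = 0.8704

u ≈ 0.8704c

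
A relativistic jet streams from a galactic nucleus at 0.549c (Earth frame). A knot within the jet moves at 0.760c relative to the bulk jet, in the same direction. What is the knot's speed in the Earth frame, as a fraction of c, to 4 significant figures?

u ≈ 0.9236c

Relativistic velocity addition: u = (u' + v)/(1 + u'v/c²)
= (0.760 + 0.549)/(1 + 0.760×0.549) = 1.309/1.41724 = 0.9236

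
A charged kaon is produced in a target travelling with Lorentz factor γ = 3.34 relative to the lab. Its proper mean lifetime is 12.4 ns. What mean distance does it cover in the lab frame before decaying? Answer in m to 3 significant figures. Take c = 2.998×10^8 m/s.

d ≈ 11.8 m

β = √(1 − 1/γ²) = √(1 − 1/3.34²) = 0.95413
Dilated lifetime: Δt = γτ₀ = 3.34 × 12.4 ns = 41.416 ns
d = vΔt = 0.95413c × 41.416 ns = 2.8605×10^8 m/s × 4.1416×10^-8 s = 11.8 m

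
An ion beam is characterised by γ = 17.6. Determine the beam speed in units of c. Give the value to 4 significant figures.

β ≈ 0.9984

β = √(1 − 1/γ²) = √(1 − 1/17.6²) = √(0.996772) = 0.9984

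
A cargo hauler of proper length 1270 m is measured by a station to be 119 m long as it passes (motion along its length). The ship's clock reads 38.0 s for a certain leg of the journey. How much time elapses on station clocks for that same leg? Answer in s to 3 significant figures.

Δt ≈ 406 s

Length contraction ⇒ γ = L₀/L = 1270/119 = 10.672
Time dilation: Δt = γτ₀ = 10.672 × 38.0 s = 406 s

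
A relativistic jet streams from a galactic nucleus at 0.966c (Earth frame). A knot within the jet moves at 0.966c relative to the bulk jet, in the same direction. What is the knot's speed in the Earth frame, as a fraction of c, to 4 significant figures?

u ≈ 0.9994c

Relativistic velocity addition: u = (u' + v)/(1 + u'v/c²)
= (0.966 + 0.966)/(1 + 0.966×0.966) = 1.932/1.93316 = 0.9994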